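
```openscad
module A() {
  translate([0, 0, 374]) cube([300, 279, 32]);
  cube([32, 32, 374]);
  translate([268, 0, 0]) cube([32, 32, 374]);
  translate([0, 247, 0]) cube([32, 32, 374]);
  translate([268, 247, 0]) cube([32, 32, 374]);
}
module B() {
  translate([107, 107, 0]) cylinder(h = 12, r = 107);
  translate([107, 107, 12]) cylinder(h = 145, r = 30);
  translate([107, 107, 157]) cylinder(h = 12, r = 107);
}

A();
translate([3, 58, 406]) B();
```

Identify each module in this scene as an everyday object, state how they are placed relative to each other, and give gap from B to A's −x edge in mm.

A is a stool. B is a spool. The spool is on top of the stool. The gap from the spool to the stool's −x edge is 3 mm.

The spool's min-x is at 3; the stool's min-x is 0; gap = 3 mm.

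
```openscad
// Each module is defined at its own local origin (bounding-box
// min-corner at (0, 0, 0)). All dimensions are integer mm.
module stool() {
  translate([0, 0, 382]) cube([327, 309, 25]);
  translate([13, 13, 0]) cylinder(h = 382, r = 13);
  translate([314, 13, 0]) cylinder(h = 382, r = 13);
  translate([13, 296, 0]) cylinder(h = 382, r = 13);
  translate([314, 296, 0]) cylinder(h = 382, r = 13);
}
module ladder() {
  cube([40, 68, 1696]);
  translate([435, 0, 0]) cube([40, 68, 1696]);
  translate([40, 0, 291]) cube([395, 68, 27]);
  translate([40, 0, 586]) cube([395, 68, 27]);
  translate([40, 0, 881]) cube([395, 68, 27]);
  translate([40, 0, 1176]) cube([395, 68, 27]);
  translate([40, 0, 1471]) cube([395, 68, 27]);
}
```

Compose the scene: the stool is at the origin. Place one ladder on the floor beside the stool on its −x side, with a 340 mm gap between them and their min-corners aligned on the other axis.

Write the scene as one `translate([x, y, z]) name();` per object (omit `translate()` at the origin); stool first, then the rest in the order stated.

stool();
translate([-815, 0, 0]) ladder();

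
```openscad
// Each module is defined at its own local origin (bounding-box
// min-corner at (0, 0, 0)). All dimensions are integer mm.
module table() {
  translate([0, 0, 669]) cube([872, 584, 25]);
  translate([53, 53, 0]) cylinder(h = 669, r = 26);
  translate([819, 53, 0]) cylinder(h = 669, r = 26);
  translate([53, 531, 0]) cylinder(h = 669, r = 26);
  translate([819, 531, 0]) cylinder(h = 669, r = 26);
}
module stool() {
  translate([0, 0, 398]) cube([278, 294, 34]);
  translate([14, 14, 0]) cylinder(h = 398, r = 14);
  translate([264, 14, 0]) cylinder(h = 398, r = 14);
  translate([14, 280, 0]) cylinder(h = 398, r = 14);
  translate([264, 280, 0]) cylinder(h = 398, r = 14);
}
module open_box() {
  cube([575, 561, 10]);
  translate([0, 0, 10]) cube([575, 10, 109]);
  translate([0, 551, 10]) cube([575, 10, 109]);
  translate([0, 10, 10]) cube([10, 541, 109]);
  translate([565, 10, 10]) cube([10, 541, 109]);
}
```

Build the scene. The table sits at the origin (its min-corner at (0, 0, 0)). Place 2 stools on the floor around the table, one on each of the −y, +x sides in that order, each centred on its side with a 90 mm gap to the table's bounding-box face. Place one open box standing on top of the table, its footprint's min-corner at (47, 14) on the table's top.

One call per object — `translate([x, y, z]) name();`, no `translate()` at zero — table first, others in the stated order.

table();
translate([297, -384, 0]) stool();
translate([962, 145, 0]) stool();
translate([47, 14, 694]) open_box();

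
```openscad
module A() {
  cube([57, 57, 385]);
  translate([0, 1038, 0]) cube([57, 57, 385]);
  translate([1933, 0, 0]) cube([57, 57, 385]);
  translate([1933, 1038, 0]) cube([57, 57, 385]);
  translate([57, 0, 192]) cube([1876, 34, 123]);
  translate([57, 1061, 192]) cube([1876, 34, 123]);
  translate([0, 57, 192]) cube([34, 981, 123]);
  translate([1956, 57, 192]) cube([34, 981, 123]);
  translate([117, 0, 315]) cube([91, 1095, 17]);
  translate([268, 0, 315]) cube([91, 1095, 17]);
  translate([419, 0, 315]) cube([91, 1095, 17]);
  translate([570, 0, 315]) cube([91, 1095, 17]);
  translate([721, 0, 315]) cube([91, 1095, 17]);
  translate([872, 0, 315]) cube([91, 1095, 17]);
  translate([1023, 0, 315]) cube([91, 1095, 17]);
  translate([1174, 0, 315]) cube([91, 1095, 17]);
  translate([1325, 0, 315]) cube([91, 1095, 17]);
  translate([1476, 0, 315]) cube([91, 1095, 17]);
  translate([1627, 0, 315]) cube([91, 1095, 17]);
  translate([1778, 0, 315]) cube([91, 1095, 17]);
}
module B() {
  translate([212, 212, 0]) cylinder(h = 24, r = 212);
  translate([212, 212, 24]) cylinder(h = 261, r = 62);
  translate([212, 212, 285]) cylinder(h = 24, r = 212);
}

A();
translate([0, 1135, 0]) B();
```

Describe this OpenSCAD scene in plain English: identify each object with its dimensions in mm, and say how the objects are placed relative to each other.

A is a bed frame 1990 mm long (x) by 1095 mm wide (y). Four 57×57 mm corner posts, 385 mm tall, at the corners of the footprint. Four rails of 34 mm thickness and 123 mm height run between adjacent posts with their undersides at z = 192 mm, their outer faces flush with the outside of the frame (the two x-running rails run between the posts' inner faces; the two y-running rails run between the posts' inner faces). 12 slats, each 91 mm wide (x) and 17 mm thick, lie across the top of the two x-running rails, running the full 1095 mm width of the frame in y; the slats are evenly spaced along x between the inner faces of the end posts with equal gaps (rounded down to the nearest mm) at the −x end and between each pair — any rounding remainder accumulates at the +x end.

B is a spool: two coaxial disc flanges of radius 212 mm and thickness 24 mm, joined by a core cylinder of radius 62 mm and height 261 mm. The lower flange rests on z = 0 and the three cylinders share a vertical axis.

The spool is on the floor beside the bed frame on its +y side.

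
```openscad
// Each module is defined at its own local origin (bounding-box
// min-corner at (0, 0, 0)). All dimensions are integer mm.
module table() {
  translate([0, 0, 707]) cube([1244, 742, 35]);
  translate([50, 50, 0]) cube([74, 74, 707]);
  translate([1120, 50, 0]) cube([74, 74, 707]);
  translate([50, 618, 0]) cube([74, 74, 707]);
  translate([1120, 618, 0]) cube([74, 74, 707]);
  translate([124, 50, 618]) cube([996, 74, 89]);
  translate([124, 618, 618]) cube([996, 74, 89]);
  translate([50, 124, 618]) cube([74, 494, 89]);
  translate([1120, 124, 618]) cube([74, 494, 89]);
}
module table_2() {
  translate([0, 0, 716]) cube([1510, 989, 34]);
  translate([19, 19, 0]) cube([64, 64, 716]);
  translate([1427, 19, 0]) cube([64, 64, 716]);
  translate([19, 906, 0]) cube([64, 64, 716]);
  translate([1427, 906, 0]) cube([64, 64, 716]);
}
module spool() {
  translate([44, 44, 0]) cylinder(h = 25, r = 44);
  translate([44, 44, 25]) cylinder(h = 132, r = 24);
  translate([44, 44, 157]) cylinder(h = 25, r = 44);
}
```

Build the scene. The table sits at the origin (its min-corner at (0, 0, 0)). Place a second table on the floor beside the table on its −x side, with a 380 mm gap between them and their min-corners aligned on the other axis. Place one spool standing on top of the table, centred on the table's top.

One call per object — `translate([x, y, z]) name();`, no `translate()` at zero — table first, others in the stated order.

table();
translate([-1890, 0, 0]) table_2();
translate([578, 327, 742]) spool();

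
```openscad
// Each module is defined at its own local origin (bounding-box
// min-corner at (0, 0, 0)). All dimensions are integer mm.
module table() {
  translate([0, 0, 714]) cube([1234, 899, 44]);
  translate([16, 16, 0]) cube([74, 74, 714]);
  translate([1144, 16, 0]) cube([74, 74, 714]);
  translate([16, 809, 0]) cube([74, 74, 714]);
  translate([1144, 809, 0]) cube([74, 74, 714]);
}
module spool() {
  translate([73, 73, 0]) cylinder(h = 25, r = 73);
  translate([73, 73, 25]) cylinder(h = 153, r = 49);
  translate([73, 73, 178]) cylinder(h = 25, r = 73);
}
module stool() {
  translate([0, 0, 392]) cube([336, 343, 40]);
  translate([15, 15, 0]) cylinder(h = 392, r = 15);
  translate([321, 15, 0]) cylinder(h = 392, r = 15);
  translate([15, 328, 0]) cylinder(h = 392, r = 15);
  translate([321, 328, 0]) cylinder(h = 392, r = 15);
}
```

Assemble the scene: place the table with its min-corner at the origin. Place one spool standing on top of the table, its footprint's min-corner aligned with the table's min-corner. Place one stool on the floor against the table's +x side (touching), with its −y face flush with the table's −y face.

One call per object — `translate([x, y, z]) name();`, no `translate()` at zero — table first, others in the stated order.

table();
translate([0, 0, 758]) spool();
translate([1234, 0, 0]) stool();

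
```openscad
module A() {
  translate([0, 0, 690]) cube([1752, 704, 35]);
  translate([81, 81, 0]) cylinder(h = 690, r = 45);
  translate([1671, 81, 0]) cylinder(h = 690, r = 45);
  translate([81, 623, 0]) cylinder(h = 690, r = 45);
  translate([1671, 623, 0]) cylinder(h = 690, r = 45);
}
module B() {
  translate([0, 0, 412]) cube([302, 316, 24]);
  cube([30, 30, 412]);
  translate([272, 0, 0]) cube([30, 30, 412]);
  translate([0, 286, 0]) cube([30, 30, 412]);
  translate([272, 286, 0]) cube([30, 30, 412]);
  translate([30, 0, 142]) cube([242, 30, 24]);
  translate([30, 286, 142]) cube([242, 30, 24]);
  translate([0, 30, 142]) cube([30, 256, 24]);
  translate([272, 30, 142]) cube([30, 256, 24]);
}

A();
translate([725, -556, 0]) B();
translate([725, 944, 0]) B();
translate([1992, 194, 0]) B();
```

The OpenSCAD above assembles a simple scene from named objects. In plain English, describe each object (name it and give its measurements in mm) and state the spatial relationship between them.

A is a table: top 1752 mm (x) × 704 mm (y), 35 mm thick, upper face at z = 725 mm, on four round legs of 90 mm diameter, each leg's bounding box inset 36 mm from the nearest pair of top edges, running from z = 0 to the bottom of the top.

B is a four-legged stool. The seat is a 302×316×24 mm slab whose top surface is at z = 436 mm; four square legs, each 30×30 mm in cross-section, run from the floor (z = 0) to the underside of the seat, each flush with a corner of the seat. Four stretchers, 30 mm wide and 24 mm tall, connect adjacent legs with their undersides at z = 142 mm, each running between the inner faces of the legs it joins and aligned with the legs' outer faces on the other axis.

Three stools sit around the table at the −y, +y, +x sides.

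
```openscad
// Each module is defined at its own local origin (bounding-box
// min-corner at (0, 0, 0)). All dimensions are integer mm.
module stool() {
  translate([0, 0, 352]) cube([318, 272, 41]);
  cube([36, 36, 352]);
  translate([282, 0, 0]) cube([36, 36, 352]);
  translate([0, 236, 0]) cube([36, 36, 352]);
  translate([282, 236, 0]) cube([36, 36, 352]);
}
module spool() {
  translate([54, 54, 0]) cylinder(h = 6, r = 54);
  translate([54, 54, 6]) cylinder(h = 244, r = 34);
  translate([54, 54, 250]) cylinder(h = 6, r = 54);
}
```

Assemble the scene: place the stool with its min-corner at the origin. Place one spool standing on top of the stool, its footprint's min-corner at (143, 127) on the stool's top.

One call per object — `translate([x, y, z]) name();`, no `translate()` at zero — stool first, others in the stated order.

stool();
translate([143, 127, 393]) spool();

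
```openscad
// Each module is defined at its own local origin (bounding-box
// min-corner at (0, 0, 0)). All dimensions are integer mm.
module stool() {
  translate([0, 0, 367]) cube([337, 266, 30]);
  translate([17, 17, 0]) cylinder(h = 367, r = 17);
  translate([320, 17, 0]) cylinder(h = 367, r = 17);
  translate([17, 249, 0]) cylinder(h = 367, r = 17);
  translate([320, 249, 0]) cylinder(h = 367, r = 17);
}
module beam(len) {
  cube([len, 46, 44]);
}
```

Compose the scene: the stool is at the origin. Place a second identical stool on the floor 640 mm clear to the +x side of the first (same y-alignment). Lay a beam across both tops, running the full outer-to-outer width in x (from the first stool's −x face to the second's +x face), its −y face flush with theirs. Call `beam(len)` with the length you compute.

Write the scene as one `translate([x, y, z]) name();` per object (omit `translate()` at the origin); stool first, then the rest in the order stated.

stool();
translate([977, 0, 0]) stool();
translate([0, 0, 397]) beam(1314);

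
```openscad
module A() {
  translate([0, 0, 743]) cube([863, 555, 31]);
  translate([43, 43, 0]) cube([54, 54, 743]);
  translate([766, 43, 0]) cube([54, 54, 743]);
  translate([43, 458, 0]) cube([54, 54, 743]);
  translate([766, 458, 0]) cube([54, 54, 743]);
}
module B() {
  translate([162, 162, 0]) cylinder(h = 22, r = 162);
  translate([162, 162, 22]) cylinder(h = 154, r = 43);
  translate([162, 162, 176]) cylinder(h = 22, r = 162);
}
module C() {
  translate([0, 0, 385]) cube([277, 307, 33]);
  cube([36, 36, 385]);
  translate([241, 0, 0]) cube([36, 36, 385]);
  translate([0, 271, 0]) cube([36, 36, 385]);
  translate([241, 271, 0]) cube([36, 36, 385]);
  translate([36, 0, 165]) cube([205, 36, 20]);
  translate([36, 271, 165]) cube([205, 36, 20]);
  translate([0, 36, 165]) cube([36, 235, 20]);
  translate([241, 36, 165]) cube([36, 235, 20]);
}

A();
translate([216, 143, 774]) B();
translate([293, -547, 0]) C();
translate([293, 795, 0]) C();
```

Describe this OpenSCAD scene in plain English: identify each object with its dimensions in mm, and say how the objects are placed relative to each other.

A is a rectangular dining table. The top is 863×555×31 mm with its upper surface at z = 774 mm. It stands on four 54×54 mm square legs, each inset 43 mm from the nearest pair of top edges, running from the floor to the underside of the top.

B is a spool: two coaxial disc flanges of radius 162 mm and thickness 22 mm, joined by a core cylinder of radius 43 mm and height 154 mm. The lower flange rests on z = 0 and the three cylinders share a vertical axis.

C is a simple wooden stool: a rectangular seat 277 mm (x) by 307 mm (y), 33 mm thick, top face at z = 418 mm, on four square legs, each 36×36 mm in cross-section. The legs rest on z = 0, each flush with a corner of the seat. Four stretchers, 36 mm wide and 20 mm tall, connect adjacent legs with their undersides at z = 165 mm, each running between the inner faces of the legs it joins and aligned with the legs' outer faces on the other axis.

The spool is on top of the table. Two stools sit around the table at the −y, +y sides.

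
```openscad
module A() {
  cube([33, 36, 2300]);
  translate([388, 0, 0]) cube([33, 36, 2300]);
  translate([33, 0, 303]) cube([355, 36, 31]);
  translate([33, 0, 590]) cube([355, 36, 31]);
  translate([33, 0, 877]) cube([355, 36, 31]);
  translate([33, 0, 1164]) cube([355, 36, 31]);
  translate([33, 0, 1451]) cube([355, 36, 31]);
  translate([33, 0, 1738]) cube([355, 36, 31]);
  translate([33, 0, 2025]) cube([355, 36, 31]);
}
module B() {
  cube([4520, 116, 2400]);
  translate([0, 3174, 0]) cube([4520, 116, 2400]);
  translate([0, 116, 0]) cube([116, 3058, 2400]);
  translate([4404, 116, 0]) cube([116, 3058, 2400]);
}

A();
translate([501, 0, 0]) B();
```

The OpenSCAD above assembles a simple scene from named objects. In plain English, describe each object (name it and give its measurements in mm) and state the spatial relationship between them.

A is a wooden ladder with two side rails of 33×36 mm section and 2300 mm height, set 421 mm apart overall. Between them run 7 rectangular rungs (36 mm deep, 31 mm thick), front faces flush with the rails' −y face. The bottom of the first rung is 303 mm above the floor and each subsequent rung is 287 mm higher than the one below.

B is the wall frame of a small rectangular building: four walls, each 2400 mm tall and 116 mm thick, enclosing a footprint 4520 mm (x) by 3290 mm (y) outside-to-outside, with no floor or roof. The front and back walls (the −y and +y sides) span the full width; the two side walls fit between them.

The house frame is on the floor beside the ladder on its +x side.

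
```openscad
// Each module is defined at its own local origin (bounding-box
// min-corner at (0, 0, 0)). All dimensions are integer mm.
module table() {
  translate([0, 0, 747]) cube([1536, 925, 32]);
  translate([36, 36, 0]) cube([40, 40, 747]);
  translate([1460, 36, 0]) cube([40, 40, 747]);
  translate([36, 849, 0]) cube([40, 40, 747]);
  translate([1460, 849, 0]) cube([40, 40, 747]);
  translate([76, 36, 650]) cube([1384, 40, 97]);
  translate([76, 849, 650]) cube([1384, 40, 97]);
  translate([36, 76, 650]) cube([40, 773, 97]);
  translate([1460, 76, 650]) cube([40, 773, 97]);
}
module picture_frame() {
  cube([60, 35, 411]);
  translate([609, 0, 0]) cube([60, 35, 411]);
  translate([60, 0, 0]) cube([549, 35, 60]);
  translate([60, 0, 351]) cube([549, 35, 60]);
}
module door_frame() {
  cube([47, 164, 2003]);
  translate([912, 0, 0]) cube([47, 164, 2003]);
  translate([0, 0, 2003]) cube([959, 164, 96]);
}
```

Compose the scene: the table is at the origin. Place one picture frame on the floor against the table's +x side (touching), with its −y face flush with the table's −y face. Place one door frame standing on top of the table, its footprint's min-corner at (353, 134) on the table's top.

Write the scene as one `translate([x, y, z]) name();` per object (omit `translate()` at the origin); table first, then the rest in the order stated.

table();
translate([1536, 0, 0]) picture_frame();
translate([353, 134, 779]) door_frame();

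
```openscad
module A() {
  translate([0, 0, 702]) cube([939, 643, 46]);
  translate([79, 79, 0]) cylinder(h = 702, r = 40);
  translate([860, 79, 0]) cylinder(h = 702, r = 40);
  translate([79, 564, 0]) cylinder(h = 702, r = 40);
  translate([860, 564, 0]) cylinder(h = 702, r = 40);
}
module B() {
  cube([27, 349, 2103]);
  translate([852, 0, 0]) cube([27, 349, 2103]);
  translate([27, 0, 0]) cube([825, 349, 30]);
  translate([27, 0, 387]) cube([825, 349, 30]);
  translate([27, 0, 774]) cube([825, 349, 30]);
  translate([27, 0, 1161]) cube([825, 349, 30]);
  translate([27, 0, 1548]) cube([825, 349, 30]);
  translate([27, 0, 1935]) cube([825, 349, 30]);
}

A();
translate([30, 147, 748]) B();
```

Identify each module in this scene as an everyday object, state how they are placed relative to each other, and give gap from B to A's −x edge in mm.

The bookshelf's min-x is at 30; the table's min-x is 0; gap = 30 mm.

A is a table. B is a bookshelf. The bookshelf is on top of the table, centred. The gap from the bookshelf to the table's −x edge is 30 mm.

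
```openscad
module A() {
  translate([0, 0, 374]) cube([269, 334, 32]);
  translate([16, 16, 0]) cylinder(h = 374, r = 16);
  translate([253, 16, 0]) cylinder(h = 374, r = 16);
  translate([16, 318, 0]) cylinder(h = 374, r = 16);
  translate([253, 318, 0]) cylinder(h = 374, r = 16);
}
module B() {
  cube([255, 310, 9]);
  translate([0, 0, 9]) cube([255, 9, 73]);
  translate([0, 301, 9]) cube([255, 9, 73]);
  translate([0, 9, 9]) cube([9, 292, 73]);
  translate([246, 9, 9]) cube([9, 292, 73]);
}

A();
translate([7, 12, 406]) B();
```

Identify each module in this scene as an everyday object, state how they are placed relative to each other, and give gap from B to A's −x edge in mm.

The open box's min-x is at 7; the stool's min-x is 0; gap = 7 mm.

A is a stool. B is an open box. The open box is on top of the stool, centred. The gap from the open box to the stool's −x edge is 7 mm.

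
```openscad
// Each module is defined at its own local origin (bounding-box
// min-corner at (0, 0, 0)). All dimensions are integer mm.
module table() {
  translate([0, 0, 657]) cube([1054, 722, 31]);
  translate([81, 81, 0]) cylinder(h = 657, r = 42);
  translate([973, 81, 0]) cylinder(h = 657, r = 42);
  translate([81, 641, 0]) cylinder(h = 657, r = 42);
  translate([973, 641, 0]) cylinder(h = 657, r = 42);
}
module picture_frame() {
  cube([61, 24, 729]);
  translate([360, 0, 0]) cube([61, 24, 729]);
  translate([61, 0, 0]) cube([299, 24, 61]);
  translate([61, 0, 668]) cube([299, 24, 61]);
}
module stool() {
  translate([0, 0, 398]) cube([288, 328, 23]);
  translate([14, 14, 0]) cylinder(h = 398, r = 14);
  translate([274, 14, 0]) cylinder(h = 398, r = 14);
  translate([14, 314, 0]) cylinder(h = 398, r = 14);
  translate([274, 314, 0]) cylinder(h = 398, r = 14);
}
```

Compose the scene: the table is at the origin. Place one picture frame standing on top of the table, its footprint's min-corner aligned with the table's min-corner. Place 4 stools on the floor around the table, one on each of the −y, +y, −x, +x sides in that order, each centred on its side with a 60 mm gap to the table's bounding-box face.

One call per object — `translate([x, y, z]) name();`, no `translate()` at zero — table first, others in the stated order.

table();
translate([0, 0, 688]) picture_frame();
translate([383, -388, 0]) stool();
translate([383, 782, 0]) stool();
translate([-348, 197, 0]) stool();
translate([1114, 197, 0]) stool();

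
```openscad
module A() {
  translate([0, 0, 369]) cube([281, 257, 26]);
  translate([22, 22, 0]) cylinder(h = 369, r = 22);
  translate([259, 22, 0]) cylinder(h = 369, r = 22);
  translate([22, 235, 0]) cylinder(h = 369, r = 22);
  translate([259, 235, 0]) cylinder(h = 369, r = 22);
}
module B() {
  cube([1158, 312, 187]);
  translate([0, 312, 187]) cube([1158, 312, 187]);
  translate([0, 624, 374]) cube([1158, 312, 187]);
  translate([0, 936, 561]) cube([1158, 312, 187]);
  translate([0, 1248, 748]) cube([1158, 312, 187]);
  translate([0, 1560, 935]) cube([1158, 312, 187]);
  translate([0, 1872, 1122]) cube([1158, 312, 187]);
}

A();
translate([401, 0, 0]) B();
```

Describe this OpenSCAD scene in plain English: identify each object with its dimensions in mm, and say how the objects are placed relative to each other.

A is a four-legged stool. The seat is a 281×257×26 mm slab whose top surface is at z = 395 mm; four round legs, each 44 mm in diameter, run from the floor (z = 0) to the underside of the seat, each leg's axis is inset half a diameter from the nearest pair of seat edges (so the leg's bounding box is flush with the corner).

B is a straight staircase of 7 solid steps. Each step is 1158 mm wide (x), 312 mm deep (y, the going) and 187 mm tall (the rise). The first step rests on the floor; each subsequent step sits one going further in +y and one rise higher in +z, directly behind and above the previous step with no overlap.

The staircase is on the floor beside the stool on its +x side.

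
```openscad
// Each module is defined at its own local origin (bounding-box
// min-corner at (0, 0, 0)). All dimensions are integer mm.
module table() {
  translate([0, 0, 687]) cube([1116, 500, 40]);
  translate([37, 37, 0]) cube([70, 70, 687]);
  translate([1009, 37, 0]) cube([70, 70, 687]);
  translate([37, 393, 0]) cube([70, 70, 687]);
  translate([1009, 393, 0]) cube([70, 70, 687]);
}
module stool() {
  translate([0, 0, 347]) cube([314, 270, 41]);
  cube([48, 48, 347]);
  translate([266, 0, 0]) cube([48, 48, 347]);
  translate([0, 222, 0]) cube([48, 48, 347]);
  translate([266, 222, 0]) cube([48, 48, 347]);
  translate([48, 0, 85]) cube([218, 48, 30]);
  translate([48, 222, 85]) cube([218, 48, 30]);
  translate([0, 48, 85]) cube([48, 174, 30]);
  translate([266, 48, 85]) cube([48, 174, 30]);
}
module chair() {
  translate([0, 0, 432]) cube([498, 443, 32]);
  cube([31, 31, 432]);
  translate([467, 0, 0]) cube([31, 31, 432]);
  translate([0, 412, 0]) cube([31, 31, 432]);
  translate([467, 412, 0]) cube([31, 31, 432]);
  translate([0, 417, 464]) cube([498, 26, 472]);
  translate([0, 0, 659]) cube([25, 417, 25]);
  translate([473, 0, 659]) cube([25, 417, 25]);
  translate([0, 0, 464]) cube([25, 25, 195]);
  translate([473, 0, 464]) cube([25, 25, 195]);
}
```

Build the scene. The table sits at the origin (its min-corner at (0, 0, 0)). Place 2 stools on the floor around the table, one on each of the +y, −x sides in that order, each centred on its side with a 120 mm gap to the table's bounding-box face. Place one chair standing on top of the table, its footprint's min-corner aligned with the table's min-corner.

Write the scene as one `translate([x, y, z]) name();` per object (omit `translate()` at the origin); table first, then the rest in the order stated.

table();
translate([401, 620, 0]) stool();
translate([-434, 115, 0]) stool();
translate([0, 0, 727]) chair();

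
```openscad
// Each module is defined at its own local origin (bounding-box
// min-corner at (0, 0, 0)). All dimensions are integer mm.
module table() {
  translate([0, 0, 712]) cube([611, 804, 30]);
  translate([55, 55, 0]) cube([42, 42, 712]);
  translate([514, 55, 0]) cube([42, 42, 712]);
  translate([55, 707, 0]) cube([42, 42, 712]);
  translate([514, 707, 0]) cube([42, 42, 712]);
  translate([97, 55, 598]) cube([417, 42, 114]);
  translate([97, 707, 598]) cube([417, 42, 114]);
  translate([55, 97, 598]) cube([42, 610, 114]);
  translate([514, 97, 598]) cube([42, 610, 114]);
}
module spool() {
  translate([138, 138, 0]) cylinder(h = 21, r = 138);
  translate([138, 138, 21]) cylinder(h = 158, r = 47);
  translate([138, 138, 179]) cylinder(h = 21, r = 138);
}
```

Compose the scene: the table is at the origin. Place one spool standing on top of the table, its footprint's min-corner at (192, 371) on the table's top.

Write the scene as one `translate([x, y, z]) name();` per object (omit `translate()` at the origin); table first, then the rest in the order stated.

table();
translate([192, 371, 742]) spool();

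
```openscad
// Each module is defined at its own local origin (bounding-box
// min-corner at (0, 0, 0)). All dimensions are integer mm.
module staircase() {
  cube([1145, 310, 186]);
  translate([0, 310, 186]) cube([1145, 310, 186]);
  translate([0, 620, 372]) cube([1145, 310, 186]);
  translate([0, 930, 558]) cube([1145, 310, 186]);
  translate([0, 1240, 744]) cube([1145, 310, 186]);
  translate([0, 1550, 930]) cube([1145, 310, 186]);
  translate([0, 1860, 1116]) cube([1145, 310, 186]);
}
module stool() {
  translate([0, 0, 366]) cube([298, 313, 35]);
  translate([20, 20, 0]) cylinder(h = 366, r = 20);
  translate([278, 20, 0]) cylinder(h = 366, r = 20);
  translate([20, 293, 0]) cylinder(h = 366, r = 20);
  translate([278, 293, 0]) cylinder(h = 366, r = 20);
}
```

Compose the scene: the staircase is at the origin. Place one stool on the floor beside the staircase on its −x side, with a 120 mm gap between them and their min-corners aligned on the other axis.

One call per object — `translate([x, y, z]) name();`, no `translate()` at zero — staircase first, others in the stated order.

staircase();
translate([-418, 0, 0]) stool();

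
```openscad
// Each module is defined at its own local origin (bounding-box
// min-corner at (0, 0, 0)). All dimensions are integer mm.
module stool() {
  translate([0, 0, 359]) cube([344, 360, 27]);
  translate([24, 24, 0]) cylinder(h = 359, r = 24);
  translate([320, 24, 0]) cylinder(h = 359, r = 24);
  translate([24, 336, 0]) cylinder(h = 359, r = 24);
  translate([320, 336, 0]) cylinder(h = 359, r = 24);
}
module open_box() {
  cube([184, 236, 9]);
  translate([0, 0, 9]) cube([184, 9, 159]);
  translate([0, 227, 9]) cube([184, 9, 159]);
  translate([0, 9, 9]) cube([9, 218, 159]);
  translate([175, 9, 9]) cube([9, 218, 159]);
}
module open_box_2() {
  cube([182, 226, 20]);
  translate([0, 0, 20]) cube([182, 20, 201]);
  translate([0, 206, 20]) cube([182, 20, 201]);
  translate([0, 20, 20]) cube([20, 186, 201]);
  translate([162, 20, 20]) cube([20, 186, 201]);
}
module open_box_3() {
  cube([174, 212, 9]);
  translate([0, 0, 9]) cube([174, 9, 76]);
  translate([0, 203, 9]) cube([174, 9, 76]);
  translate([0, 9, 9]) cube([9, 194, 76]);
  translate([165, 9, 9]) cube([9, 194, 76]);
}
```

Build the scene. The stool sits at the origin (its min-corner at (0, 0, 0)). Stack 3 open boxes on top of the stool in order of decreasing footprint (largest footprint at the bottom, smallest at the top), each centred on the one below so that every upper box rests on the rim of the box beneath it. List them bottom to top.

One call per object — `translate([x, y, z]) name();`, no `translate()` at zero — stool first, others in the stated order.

stool();
translate([80, 62, 386]) open_box();
translate([81, 67, 554]) open_box_2();
translate([85, 74, 775]) open_box_3();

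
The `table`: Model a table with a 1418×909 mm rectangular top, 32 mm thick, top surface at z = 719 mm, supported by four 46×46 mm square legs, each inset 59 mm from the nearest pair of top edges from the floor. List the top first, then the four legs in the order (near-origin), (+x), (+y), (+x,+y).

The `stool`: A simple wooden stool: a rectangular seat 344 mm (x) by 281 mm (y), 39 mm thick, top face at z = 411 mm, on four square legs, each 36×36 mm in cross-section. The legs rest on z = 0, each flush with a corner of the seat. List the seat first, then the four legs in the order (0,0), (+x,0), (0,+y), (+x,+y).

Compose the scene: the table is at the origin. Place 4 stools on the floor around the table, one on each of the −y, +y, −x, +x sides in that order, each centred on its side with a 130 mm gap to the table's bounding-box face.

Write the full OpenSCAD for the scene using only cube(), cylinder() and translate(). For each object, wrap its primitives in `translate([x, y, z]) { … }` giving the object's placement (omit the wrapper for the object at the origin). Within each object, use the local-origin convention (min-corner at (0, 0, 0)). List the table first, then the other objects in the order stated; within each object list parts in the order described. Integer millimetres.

translate([0, 0, 687]) cube([1418, 909, 32]);
translate([59, 59, 0]) cube([46, 46, 687]);
translate([1313, 59, 0]) cube([46, 46, 687]);
translate([59, 804, 0]) cube([46, 46, 687]);
translate([1313, 804, 0]) cube([46, 46, 687]);
translate([537, -411, 0]) {
  translate([0, 0, 372]) cube([344, 281, 39]);
  cube([36, 36, 372]);
  translate([308, 0, 0]) cube([36, 36, 372]);
  translate([0, 245, 0]) cube([36, 36, 372]);
  translate([308, 245, 0]) cube([36, 36, 372]);
}
translate([537, 1039, 0]) {
  translate([0, 0, 372]) cube([344, 281, 39]);
  cube([36, 36, 372]);
  translate([308, 0, 0]) cube([36, 36, 372]);
  translate([0, 245, 0]) cube([36, 36, 372]);
  translate([308, 245, 0]) cube([36, 36, 372]);
}
translate([-474, 314, 0]) {
  translate([0, 0, 372]) cube([344, 281, 39]);
  cube([36, 36, 372]);
  translate([308, 0, 0]) cube([36, 36, 372]);
  translate([0, 245, 0]) cube([36, 36, 372]);
  translate([308, 245, 0]) cube([36, 36, 372]);
}
translate([1548, 314, 0]) {
  translate([0, 0, 372]) cube([344, 281, 39]);
  cube([36, 36, 372]);
  translate([308, 0, 0]) cube([36, 36, 372]);
  translate([0, 245, 0]) cube([36, 36, 372]);
  translate([308, 245, 0]) cube([36, 36, 372]);
}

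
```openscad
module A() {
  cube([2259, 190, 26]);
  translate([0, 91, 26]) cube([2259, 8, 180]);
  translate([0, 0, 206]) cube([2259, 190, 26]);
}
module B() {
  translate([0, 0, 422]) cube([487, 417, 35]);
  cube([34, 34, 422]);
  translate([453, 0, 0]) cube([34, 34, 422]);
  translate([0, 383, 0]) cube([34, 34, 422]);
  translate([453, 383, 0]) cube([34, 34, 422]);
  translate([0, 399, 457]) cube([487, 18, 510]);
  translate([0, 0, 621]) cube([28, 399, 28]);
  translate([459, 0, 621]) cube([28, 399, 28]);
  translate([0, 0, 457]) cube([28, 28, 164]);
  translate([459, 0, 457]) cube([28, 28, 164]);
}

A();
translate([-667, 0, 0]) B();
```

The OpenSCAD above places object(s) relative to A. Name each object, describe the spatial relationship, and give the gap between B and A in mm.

A is an I-beam. B is a chair. The chair is on the floor beside the I-beam on its −x side. The gap between the chair and the I-beam is 180 mm.

The chair's nearest face is 180 mm from the I-beam's −x face.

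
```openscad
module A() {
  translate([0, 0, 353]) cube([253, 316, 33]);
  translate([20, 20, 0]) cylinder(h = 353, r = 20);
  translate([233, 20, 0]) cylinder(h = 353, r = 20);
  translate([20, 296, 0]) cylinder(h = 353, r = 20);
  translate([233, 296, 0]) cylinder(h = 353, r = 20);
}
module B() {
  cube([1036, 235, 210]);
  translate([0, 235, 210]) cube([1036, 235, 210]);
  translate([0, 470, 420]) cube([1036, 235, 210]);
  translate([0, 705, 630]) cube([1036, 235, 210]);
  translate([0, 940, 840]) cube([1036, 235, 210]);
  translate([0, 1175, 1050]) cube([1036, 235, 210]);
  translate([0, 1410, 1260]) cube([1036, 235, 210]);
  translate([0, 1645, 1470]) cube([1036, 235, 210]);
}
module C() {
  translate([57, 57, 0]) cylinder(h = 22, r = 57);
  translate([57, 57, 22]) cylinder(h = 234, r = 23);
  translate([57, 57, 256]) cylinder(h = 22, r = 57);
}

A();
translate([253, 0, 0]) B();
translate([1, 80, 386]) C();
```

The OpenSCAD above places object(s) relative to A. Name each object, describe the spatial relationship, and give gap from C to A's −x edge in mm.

The spool's min-x is at 1; the stool's min-x is 0; gap = 1 mm.

A is a stool. B is a staircase. C is a spool. The staircase is against the stool's +x side, with their −y faces flush. The spool is on top of the stool. The gap from the spool to the stool's −x edge is 1 mm.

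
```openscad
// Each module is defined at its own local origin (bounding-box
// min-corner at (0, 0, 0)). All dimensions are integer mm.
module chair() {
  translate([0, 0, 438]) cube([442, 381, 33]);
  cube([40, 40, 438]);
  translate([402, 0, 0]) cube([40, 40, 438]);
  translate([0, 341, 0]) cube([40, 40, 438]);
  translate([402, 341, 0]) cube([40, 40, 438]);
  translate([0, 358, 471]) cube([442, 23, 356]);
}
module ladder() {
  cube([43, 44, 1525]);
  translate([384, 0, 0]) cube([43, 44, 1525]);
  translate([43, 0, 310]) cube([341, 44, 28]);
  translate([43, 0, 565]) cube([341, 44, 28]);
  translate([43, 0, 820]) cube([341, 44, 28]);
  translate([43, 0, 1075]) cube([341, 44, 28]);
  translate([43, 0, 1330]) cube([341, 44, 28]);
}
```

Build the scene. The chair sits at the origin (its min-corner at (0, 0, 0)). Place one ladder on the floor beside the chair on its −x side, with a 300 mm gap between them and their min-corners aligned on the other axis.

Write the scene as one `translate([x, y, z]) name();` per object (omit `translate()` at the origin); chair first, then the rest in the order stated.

chair();
translate([-727, 0, 0]) ladder();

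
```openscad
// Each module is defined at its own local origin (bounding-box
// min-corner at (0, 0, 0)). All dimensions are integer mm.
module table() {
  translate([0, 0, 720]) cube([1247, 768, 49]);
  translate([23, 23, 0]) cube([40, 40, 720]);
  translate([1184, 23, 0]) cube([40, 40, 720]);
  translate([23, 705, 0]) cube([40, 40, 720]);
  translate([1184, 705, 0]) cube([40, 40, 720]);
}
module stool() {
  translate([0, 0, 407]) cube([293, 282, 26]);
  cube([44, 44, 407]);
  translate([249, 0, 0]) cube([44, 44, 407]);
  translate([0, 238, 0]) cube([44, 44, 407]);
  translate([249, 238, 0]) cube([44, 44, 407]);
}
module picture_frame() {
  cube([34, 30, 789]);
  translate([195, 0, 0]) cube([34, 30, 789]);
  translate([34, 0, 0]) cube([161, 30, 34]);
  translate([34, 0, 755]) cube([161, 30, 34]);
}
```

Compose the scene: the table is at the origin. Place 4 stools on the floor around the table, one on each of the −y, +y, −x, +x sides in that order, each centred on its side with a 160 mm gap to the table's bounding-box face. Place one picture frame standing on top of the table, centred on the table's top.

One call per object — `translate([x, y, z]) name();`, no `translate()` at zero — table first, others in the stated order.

table();
translate([477, -442, 0]) stool();
translate([477, 928, 0]) stool();
translate([-453, 243, 0]) stool();
translate([1407, 243, 0]) stool();
translate([509, 369, 769]) picture_frame();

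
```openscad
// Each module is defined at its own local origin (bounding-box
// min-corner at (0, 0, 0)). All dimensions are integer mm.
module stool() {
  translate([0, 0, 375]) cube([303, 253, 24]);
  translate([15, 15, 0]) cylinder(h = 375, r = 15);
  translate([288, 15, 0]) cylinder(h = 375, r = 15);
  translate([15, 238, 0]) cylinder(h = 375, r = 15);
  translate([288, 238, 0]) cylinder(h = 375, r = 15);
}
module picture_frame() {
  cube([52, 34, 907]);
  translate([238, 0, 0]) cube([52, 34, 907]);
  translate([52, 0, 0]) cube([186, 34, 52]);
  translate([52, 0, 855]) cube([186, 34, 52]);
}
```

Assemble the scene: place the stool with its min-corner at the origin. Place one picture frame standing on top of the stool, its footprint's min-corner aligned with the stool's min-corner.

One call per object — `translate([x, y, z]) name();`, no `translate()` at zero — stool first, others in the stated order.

stool();
translate([0, 0, 399]) picture_frame();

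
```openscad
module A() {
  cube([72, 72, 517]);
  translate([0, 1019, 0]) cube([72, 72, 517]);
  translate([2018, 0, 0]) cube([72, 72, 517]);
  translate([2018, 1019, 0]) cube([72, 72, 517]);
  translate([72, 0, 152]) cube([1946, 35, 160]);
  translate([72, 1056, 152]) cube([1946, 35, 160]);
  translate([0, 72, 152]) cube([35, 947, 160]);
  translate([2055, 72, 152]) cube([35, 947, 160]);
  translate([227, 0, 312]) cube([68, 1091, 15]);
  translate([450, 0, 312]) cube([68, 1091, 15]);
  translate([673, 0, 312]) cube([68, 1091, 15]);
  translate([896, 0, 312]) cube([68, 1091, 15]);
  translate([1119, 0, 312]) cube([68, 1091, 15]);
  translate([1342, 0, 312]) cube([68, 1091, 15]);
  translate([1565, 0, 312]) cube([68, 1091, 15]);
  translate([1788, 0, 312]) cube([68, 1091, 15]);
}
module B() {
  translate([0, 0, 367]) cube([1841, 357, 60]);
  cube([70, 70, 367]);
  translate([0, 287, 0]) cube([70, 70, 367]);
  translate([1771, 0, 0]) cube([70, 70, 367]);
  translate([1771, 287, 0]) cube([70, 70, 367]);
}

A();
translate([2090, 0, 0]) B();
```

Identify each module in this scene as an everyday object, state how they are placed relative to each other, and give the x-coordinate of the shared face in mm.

The bed frame's +x face and the bench's −x face are both at x = 2090 mm.

A is a bed frame. B is a bench. The bench is against the bed frame's +x side, with their −y faces flush. The x-coordinate of the shared face is 2090 mm.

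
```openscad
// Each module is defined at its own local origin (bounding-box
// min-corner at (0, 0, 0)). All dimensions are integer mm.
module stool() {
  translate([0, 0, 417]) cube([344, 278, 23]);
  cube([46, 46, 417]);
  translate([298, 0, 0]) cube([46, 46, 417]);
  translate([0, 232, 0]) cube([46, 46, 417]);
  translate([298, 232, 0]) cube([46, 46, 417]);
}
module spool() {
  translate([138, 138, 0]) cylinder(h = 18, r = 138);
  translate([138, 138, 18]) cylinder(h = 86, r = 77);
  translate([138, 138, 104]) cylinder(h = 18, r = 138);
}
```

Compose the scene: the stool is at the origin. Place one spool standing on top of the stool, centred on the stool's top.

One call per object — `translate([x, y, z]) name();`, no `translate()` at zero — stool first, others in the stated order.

stool();
translate([34, 1, 440]) spool();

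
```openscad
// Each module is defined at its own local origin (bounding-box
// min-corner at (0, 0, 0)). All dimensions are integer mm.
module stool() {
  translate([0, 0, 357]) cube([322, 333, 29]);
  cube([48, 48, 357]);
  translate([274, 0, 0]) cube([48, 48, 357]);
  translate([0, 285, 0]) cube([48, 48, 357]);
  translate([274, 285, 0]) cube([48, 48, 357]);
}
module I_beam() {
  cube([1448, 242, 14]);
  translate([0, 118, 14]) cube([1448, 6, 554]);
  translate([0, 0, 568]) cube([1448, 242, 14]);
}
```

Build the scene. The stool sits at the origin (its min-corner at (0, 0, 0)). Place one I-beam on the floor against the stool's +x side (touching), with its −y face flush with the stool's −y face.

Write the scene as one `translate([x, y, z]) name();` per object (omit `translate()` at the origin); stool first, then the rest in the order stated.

stool();
translate([322, 0, 0]) I_beam();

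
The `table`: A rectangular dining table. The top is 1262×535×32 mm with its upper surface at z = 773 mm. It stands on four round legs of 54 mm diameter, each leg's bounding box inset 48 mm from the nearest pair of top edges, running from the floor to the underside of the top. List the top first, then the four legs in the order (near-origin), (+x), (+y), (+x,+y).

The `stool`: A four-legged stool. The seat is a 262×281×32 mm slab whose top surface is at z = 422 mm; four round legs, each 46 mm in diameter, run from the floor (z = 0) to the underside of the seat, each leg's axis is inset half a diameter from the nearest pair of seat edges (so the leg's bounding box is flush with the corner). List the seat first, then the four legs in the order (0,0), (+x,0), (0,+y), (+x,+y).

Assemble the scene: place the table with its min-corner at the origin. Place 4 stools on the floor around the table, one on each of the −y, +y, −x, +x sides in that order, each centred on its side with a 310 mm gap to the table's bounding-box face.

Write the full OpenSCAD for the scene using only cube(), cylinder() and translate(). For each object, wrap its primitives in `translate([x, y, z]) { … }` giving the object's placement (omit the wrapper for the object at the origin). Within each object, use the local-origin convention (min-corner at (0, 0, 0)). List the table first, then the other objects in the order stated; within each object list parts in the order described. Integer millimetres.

translate([0, 0, 741]) cube([1262, 535, 32]);
translate([75, 75, 0]) cylinder(h = 741, r = 27);
translate([1187, 75, 0]) cylinder(h = 741, r = 27);
translate([75, 460, 0]) cylinder(h = 741, r = 27);
translate([1187, 460, 0]) cylinder(h = 741, r = 27);
translate([500, -591, 0]) {
  translate([0, 0, 390]) cube([262, 281, 32]);
  translate([23, 23, 0]) cylinder(h = 390, r = 23);
  translate([239, 23, 0]) cylinder(h = 390, r = 23);
  translate([23, 258, 0]) cylinder(h = 390, r = 23);
  translate([239, 258, 0]) cylinder(h = 390, r = 23);
}
translate([500, 845, 0]) {
  translate([0, 0, 390]) cube([262, 281, 32]);
  translate([23, 23, 0]) cylinder(h = 390, r = 23);
  translate([239, 23, 0]) cylinder(h = 390, r = 23);
  translate([23, 258, 0]) cylinder(h = 390, r = 23);
  translate([239, 258, 0]) cylinder(h = 390, r = 23);
}
translate([-572, 127, 0]) {
  translate([0, 0, 390]) cube([262, 281, 32]);
  translate([23, 23, 0]) cylinder(h = 390, r = 23);
  translate([239, 23, 0]) cylinder(h = 390, r = 23);
  translate([23, 258, 0]) cylinder(h = 390, r = 23);
  translate([239, 258, 0]) cylinder(h = 390, r = 23);
}
translate([1572, 127, 0]) {
  translate([0, 0, 390]) cube([262, 281, 32]);
  translate([23, 23, 0]) cylinder(h = 390, r = 23);
  translate([239, 23, 0]) cylinder(h = 390, r = 23);
  translate([23, 258, 0]) cylinder(h = 390, r = 23);
  translate([239, 258, 0]) cylinder(h = 390, r = 23);
}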